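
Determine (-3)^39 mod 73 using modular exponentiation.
Using repeated squaring. (-3) ≡ 70 (mod 73). 39 = 32 + 4 + 2 + 1 (binary 100111). Repeated squaring mod 73: 70^1 ≡ 70; 70^2 ≡ 70² = 4900 ≡ 9; 70^4 ≡ 9² = 81 ≡ 8; 70^8 ≡ 8² = 64 ≡ 64; 70^16 ≡ 64² = 4096 ≡ 8; 70^32 ≡ 8² = 64 ≡ 64. Multiply: (-3)^39 ≡ 70^32 × 70^4 × 70^2 × 70^1 ≡ 64 × 8 × 9 × 70 (mod 73): 64 × 8 = 512 ≡ 1; 1 × 9 = 9 ≡ 9; 9 × 70 = 630 ≡ 46. So (-3)^39 ≡ 46 (mod 73).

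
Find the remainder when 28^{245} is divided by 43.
By Fermat: 28^{42} ≡ 1 (mod 43). 245 = 5×42 + 35. So 28^{245} ≡ 28^{35} ≡ 37 (mod 43)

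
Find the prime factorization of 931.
7^2 × 19

Divide by primes starting from smallest:
931 ÷ 7 = 133
133 ÷ 7 = 19
19 ÷ 19 = 1

931 = 7^2 × 19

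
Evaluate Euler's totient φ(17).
16

Prime factorization: 17 = 17
Using the formula φ(n) = n × Π(1 - 1/p) for each prime factor p:
φ(17) = 17 × (1 - 1/17)
φ(17) = 16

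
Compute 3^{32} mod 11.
9

Using successive squaring:
Binary expansion of 32: 100000
Powers of 3 mod 11 (each is the square of the previous):
  3^1 ≡ 3 (mod 11)
  3^2 ≡ 3² = 9 ≡ 9 (mod 11)
  3^4 ≡ 9² = 81 ≡ 4 (mod 11)
  3^8 ≡ 4² = 16 ≡ 5 (mod 11)
  3^16 ≡ 5² = 25 ≡ 3 (mod 11)
  3^32 ≡ 3² = 9 ≡ 9 (mod 11)
32 is a power of 2, so 3^32 is the last square: ≡ 9 (mod 11)
Result: 3^32 ≡ 9 (mod 11)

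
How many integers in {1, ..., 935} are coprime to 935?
640

Prime factorization: 935 = 5 × 11 × 17
Using the formula φ(n) = n × Π(1 - 1/p) for each prime factor p:
φ(935) = 935 × (1 - 1/5) × (1 - 1/11) × (1 - 1/17)
φ(935) = 640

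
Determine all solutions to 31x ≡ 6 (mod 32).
26

Since gcd(31, 32) = 1 divides 6, a solution exists.
Multiply both sides by the inverse of 31 mod 32:
  31^(-1) mod 32 = 31
  x ≡ 31 × 6 ≡ 186 ≡ 26 (mod 32)
Verification: 31 × 26 = 806 = 25 × 32 + 6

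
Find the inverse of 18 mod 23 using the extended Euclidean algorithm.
Extended GCD: 18(9) + 23(-7) = 1. So 18^(-1) ≡ 9 ≡ 9 (mod 23). Verify: 18 × 9 = 162 ≡ 1 (mod 23)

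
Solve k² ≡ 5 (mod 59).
The square roots of 5 mod 59 are 51 and 8. Verify: 51² = 2601 ≡ 5 (mod 59)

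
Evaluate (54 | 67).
(54/67) = 54^{33} mod 67 = 1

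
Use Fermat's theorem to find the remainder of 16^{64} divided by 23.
8

By Fermat's Little Theorem, a^(p-1) ≡ 1 (mod p) for prime p and gcd(a, p) = 1
Here p = 23, so 16^22 ≡ 1 (mod 23)
We can reduce the exponent: 64 mod 22 = 20
So 16^64 ≡ 16^20 (mod 23)
Computing: 16^20 mod 23 = 8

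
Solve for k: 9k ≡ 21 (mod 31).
23

Since gcd(9, 31) = 1 divides 21, a solution exists.
Multiply both sides by the inverse of 9 mod 31:
  9^(-1) mod 31 = 7
  x ≡ 7 × 21 ≡ 147 ≡ 23 (mod 31)
Verification: 9 × 23 = 207 = 6 × 31 + 21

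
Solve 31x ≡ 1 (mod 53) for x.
12

Using Extended Euclidean Algorithm:
gcd(31, 53) = 1
Bezout coefficients: 31 × 12 + 53 × -7 = 1
So 31 × 12 ≡ 1 (mod 53)
The inverse is 12 mod 53 = 12
Verification: 31 × 12 = 372 = 7 × 53 + 1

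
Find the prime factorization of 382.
2 × 191

Divide by primes starting from smallest:
382 ÷ 2 = 191
191 ÷ 191 = 1

382 = 2 × 191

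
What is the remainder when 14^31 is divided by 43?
Using repeated squaring. 31 = 16 + 8 + 4 + 2 + 1 (binary 11111). Repeated squaring mod 43: 14^1 ≡ 14; 14^2 ≡ 14² = 196 ≡ 24; 14^4 ≡ 24² = 576 ≡ 17; 14^8 ≡ 17² = 289 ≡ 31; 14^16 ≡ 31² = 961 ≡ 15. Multiply: 14^31 = 14^16 × 14^8 × 14^4 × 14^2 × 14^1 ≡ 15 × 31 × 17 × 24 × 14 (mod 43): 15 × 31 = 465 ≡ 35; 35 × 17 = 595 ≡ 36; 36 × 24 = 864 ≡ 4; 4 × 14 = 56 ≡ 13. So 14^31 ≡ 13 (mod 43).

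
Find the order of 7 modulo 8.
Powers of 7 mod 8: 7^1≡7, 7^2≡1. Order = 2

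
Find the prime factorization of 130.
2 × 5 × 13

Divide by primes starting from smallest:
130 ÷ 2 = 65
65 ÷ 5 = 13
13 ÷ 13 = 1

130 = 2 × 5 × 13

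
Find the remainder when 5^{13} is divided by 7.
By Fermat: 5^{6} ≡ 1 (mod 7). 13 = 2×6 + 1. So 5^{13} ≡ 5^{1} ≡ 5 (mod 7)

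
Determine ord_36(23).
Powers of 23 mod 36: 23^1≡23, 23^2≡25, 23^3≡35, 23^4≡13, 23^5≡11, 23^6≡1. Order = 6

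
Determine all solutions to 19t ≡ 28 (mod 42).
28

Since gcd(19, 42) = 1 divides 28, a solution exists.
Multiply both sides by the inverse of 19 mod 42:
  19^(-1) mod 42 = 31
  x ≡ 31 × 28 ≡ 868 ≡ 28 (mod 42)
Verification: 19 × 28 = 532 = 12 × 42 + 28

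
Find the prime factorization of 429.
3 × 11 × 13

Divide by primes starting from smallest:
429 ÷ 3 = 143
143 ÷ 11 = 13
13 ÷ 13 = 1

429 = 3 × 11 × 13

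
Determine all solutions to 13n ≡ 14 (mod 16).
6

Since gcd(13, 16) = 1 divides 14, a solution exists.
Multiply both sides by the inverse of 13 mod 16:
  13^(-1) mod 16 = 5
  x ≡ 5 × 14 ≡ 70 ≡ 6 (mod 16)
Verification: 13 × 6 = 78 = 4 × 16 + 14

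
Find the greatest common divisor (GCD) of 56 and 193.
1

Using the Euclidean algorithm:
56 = 0 × 193 + 56
193 = 3 × 56 + 25
56 = 2 × 25 + 6
25 = 4 × 6 + 1
6 = 6 × 1 + 0

GCD(56, 193) = 1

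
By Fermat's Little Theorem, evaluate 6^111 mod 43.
By Fermat: 6^{42} ≡ 1 (mod 43). 111 = 2×42 + 27. So 6^{111} ≡ 6^{27} ≡ 1 (mod 43)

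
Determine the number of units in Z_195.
96

Prime factorization: 195 = 3 × 5 × 13
Using the formula φ(n) = n × Π(1 - 1/p) for each prime factor p:
φ(195) = 195 × (1 - 1/3) × (1 - 1/5) × (1 - 1/13)
φ(195) = 96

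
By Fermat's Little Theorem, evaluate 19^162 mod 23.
By Fermat: 19^{22} ≡ 1 (mod 23). 162 = 7×22 + 8. So 19^{162} ≡ 19^{8} ≡ 9 (mod 23)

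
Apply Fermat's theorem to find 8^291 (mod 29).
By Fermat: 8^{28} ≡ 1 (mod 29). 291 ≡ 11 (mod 28). So 8^{291} ≡ 8^{11} ≡ 3 (mod 29)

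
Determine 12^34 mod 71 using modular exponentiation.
Using repeated squaring. 34 = 32 + 2 (binary 100010). Repeated squaring mod 71: 12^1 ≡ 12; 12^2 ≡ 12² = 144 ≡ 2; 12^4 ≡ 2² = 4 ≡ 4; 12^8 ≡ 4² = 16 ≡ 16; 12^16 ≡ 16² = 256 ≡ 43; 12^32 ≡ 43² = 1849 ≡ 3. Multiply: 12^34 = 12^32 × 12^2 ≡ 3 × 2 (mod 71): 3 × 2 = 6 ≡ 6. So 12^34 ≡ 6 (mod 71).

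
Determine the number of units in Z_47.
46

Prime factorization: 47 = 47
Using the formula φ(n) = n × Π(1 - 1/p) for each prime factor p:
φ(47) = 47 × (1 - 1/47)
φ(47) = 46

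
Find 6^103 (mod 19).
Using Fermat: 6^{18} ≡ 1 (mod 19). 103 ≡ 13 (mod 18). So 6^{103} ≡ 6^{13} ≡ 4 (mod 19)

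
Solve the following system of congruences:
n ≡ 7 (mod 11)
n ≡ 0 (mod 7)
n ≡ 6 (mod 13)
84

Using the Chinese Remainder Theorem:
M = product of moduli = 1001
For equation 1: M_1 = 91, 91 ≡ 3 (mod 11), inverse of 91 mod 11 is 4 (check: 3 × 4 = 12 ≡ 1 (mod 11))
For equation 2: M_2 = 143, 143 ≡ 3 (mod 7), inverse of 143 mod 7 is 5 (check: 3 × 5 = 15 ≡ 1 (mod 7))
For equation 3: M_3 = 77, 77 ≡ 12 (mod 13), inverse of 77 mod 13 is 12 (check: 12 × 12 = 144 ≡ 1 (mod 13))
Combine: n ≡ Σ r_i×M_i×(M_i⁻¹ mod m_i) = 7×91×4 + 0×143×5 + 6×77×12 = 2548 + 0 + 5544 = 8092
8092 mod 1001 = 84
n ≡ 84 (mod 1001)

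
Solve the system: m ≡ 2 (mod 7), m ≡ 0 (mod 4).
M = 7 × 4 = 28. M₁ = 4, y₁ ≡ 2 (mod 7). M₂ = 7, y₂ ≡ 3 (mod 4). m = 2×4×2 + 0×7×3 ≡ 16 (mod 28)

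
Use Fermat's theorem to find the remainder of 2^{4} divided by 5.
1

By Fermat's Little Theorem, a^(p-1) ≡ 1 (mod p) for prime p and gcd(a, p) = 1
Here p = 5, so 2^4 ≡ 1 (mod 5)
We can reduce the exponent: 4 mod 4 = 0
So 2^4 ≡ 2^0 (mod 5)
Computing: 2^0 mod 5 = 1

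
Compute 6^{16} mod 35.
1

Using successive squaring:
Binary expansion of 16: 10000
Powers of 6 mod 35 (each is the square of the previous):
  6^1 ≡ 6 (mod 35)
  6^2 ≡ 6² = 36 ≡ 1 (mod 35)
  6^4 ≡ 1² = 1 ≡ 1 (mod 35)
  6^8 ≡ 1² = 1 ≡ 1 (mod 35)
  6^16 ≡ 1² = 1 ≡ 1 (mod 35)
16 is a power of 2, so 6^16 is the last square: ≡ 1 (mod 35)
Result: 6^16 ≡ 1 (mod 35)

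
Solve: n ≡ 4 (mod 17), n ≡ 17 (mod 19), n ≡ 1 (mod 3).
M = 17 × 19 × 3 = 969. M₁ = 57, y₁ ≡ 3 (mod 17). M₂ = 51, y₂ ≡ 3 (mod 19). M₃ = 323, y₃ ≡ 2 (mod 3). n = 4×57×3 + 17×51×3 + 1×323×2 ≡ 55 (mod 969)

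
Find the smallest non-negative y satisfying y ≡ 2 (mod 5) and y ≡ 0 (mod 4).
M = 5 × 4 = 20. M₁ = 4, y₁ ≡ 4 (mod 5). M₂ = 5, y₂ ≡ 1 (mod 4). y = 2×4×4 + 0×5×1 ≡ 12 (mod 20)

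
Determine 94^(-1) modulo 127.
94^(-1) ≡ 50 (mod 127). Verification: 94 × 50 = 4700 ≡ 1 (mod 127)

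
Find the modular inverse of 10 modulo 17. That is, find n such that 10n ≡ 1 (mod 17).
12

Using Extended Euclidean Algorithm:
gcd(10, 17) = 1
Bezout coefficients: 10 × -5 + 17 × 3 = 1
So 10 × -5 ≡ 1 (mod 17)
The inverse is -5 mod 17 = 12
Verification: 10 × 12 = 120 = 7 × 17 + 1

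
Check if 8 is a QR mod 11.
By Euler's criterion: 8^{5} ≡ 10 (mod 11). Since this equals -1 (≡ 10), 8 is not a QR.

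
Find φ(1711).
1624

Prime factorization: 1711 = 29 × 59
Using the formula φ(n) = n × Π(1 - 1/p) for each prime factor p:
φ(1711) = 1711 × (1 - 1/29) × (1 - 1/59)
φ(1711) = 1624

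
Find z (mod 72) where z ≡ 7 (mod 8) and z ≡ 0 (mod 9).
M = 8 × 9 = 72. M₁ = 9, y₁ ≡ 1 (mod 8). M₂ = 8, y₂ ≡ 8 (mod 9). z = 7×9×1 + 0×8×8 ≡ 63 (mod 72)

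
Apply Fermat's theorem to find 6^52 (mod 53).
By Fermat's Little Theorem, 6^{52} ≡ 1 (mod 53) since 53 is prime and gcd(6, 53) = 1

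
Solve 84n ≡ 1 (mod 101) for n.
95

Using Extended Euclidean Algorithm:
gcd(84, 101) = 1
Bezout coefficients: 84 × -6 + 101 × 5 = 1
So 84 × -6 ≡ 1 (mod 101)
The inverse is -6 mod 101 = 95
Verification: 84 × 95 = 7980 = 79 × 101 + 1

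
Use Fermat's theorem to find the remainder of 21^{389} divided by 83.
81

By Fermat's Little Theorem, a^(p-1) ≡ 1 (mod p) for prime p and gcd(a, p) = 1
Here p = 83, so 21^82 ≡ 1 (mod 83)
We can reduce the exponent: 389 mod 82 = 61
So 21^389 ≡ 21^61 (mod 83)
Computing: 21^61 mod 83 = 81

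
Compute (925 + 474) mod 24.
7

(925 + 474) = 1399
1399 mod 24 = 7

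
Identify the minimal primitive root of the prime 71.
p - 1 = 70 has prime divisors 2, 5, 7. h is a primitive root mod 71 iff h^(70/q) ≢ 1 (mod 71) for each such q.
h = 2: 2^35 ≡ 1, 2^14 ≡ 54, 2^10 ≡ 30 (mod 71); 2^35 ≡ 1, so not a primitive root.
h = 3: 3^35 ≡ 1, 3^14 ≡ 54, 3^10 ≡ 48 (mod 71); 3^35 ≡ 1, so not a primitive root.
h = 4: 4^35 ≡ 1, 4^14 ≡ 5, 4^10 ≡ 48 (mod 71); 4^35 ≡ 1, so not a primitive root.
h = 5: 5^35 ≡ 1, 5^14 ≡ 57, 5^10 ≡ 1 (mod 71); 5^35 ≡ 1, so not a primitive root.
h = 6: 6^35 ≡ 1, 6^14 ≡ 5, 6^10 ≡ 20 (mod 71); 6^35 ≡ 1, so not a primitive root.
h = 7: 7^35 ≡ 70, 7^14 ≡ 54, 7^10 ≡ 45 (mod 71); none is 1, so 7 has order 70 and is a primitive root.
The smallest primitive root mod 71 is g = 7.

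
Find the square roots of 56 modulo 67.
The square roots of 56 mod 67 are 49 and 18. Verify: 49² = 2401 ≡ 56 (mod 67)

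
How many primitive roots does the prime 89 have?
Number of primitive roots mod 89 = φ(88) = 40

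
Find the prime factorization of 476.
2^2 × 7 × 17

Divide by primes starting from smallest:
476 ÷ 2 = 238
238 ÷ 2 = 119
119 ÷ 7 = 17
17 ÷ 17 = 1

476 = 2^2 × 7 × 17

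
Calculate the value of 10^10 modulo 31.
10 = 8 + 2 (binary 1010). Repeated squaring mod 31: 10^1 ≡ 10; 10^2 ≡ 10² = 100 ≡ 7; 10^4 ≡ 7² = 49 ≡ 18; 10^8 ≡ 18² = 324 ≡ 14. Multiply: 10^10 = 10^8 × 10^2 ≡ 14 × 7 (mod 31): 14 × 7 = 98 ≡ 5. So 10^10 ≡ 5 (mod 31).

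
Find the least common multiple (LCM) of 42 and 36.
252

First find GCD(42, 36) using the Euclidean algorithm:
42 = 1 × 36 + 6
36 = 6 × 6 + 0
GCD(42, 36) = 6

LCM formula: LCM(a, b) = (a × b) / GCD(a, b)
LCM(42, 36) = (42 × 36) / 6
LCM(42, 36) = 1512 / 6
LCM(42, 36) = 252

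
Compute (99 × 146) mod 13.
11

(99 × 146) = 14454
14454 mod 13 = 11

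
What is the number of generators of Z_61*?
Number of primitive roots mod 61 = φ(60) = 16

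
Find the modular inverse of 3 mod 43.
3^(-1) ≡ 29 (mod 43). Verification: 3 × 29 = 87 ≡ 1 (mod 43)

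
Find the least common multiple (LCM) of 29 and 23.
667

First find GCD(29, 23) using the Euclidean algorithm:
29 = 1 × 23 + 6
23 = 3 × 6 + 5
6 = 1 × 5 + 1
5 = 5 × 1 + 0
GCD(29, 23) = 1

LCM formula: LCM(a, b) = (a × b) / GCD(a, b)
LCM(29, 23) = (29 × 23) / 1
LCM(29, 23) = 667 / 1
LCM(29, 23) = 667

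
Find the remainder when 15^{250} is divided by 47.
By Fermat: 15^{46} ≡ 1 (mod 47). 250 = 5×46 + 20. So 15^{250} ≡ 15^{20} ≡ 21 (mod 47)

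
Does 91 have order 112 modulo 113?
p - 1 = 112 has prime divisors 2, 7. Check 91^(112/q) mod 113 for each: 91^(112/2) = 91^56 ≡ 1, 91^(112/7) = 91^16 ≡ 28 (mod 113). Since 91^56 ≡ 1 (mod 113), the order of 91 divides 56 (in fact the order is 56) ≠ 112, so it is not a primitive root.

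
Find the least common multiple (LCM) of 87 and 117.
3393

First find GCD(87, 117) using the Euclidean algorithm:
87 = 0 × 117 + 87
117 = 1 × 87 + 30
87 = 2 × 30 + 27
30 = 1 × 27 + 3
27 = 9 × 3 + 0
GCD(87, 117) = 3

LCM formula: LCM(a, b) = (a × b) / GCD(a, b)
LCM(87, 117) = (87 × 117) / 3
LCM(87, 117) = 10179 / 3
LCM(87, 117) = 3393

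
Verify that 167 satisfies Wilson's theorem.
(166)! mod 167 = 166. Since this equals -1 (mod 167), Wilson confirms 167 is prime.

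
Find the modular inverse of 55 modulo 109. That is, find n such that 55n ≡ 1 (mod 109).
2

Using Extended Euclidean Algorithm:
gcd(55, 109) = 1
Bezout coefficients: 55 × 2 + 109 × -1 = 1
So 55 × 2 ≡ 1 (mod 109)
The inverse is 2 mod 109 = 2
Verification: 55 × 2 = 110 = 1 × 109 + 1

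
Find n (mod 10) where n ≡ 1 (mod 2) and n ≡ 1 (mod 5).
M = 2 × 5 = 10. M₁ = 5, y₁ ≡ 1 (mod 2). M₂ = 2, y₂ ≡ 3 (mod 5). n = 1×5×1 + 1×2×3 ≡ 1 (mod 10)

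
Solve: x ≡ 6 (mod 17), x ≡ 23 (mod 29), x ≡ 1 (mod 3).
M = 17 × 29 × 3 = 1479. M₁ = 87, y₁ ≡ 9 (mod 17). M₂ = 51, y₂ ≡ 4 (mod 29). M₃ = 493, y₃ ≡ 1 (mod 3). x = 6×87×9 + 23×51×4 + 1×493×1 ≡ 1009 (mod 1479)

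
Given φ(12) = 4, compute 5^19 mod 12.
By Euler: 5^{4} ≡ 1 (mod 12) since gcd(5, 12) = 1. 19 = 4×4 + 3. So 5^{19} ≡ 5^{3} ≡ 5 (mod 12)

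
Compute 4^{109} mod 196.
60

Using successive squaring:
Binary expansion of 109: 1101101
Powers of 4 mod 196 (each is the square of the previous):
  4^1 ≡ 4 (mod 196)
  4^2 ≡ 4² = 16 ≡ 16 (mod 196)
  4^4 ≡ 16² = 256 ≡ 60 (mod 196)
  4^8 ≡ 60² = 3600 ≡ 72 (mod 196)
  4^16 ≡ 72² = 5184 ≡ 88 (mod 196)
  4^32 ≡ 88² = 7744 ≡ 100 (mod 196)
  4^64 ≡ 100² = 10000 ≡ 4 (mod 196)
109 = 64 + 32 + 8 + 4 + 1, so 4^109 = 4^64 × 4^32 × 4^8 × 4^4 × 4^1 ≡ 4 × 100 × 72 × 60 × 4 (mod 196)
Multiplying step by step:
  4 × 100 = 400 ≡ 8 (mod 196)
  8 × 72 = 576 ≡ 184 (mod 196)
  184 × 60 = 11040 ≡ 64 (mod 196)
  64 × 4 = 256 ≡ 60 (mod 196)
Result: 4^109 ≡ 60 (mod 196)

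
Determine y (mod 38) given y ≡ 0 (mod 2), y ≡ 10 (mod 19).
10

Using the Chinese Remainder Theorem:
M = product of moduli = 38
For equation 1: M_1 = 19, 19 ≡ 1 (mod 2), inverse of 19 mod 2 is 1 (check: 1 × 1 = 1 ≡ 1 (mod 2))
For equation 2: M_2 = 2, 2 ≡ 2 (mod 19), inverse of 2 mod 19 is 10 (check: 2 × 10 = 20 ≡ 1 (mod 19))
Combine: y ≡ Σ r_i×M_i×(M_i⁻¹ mod m_i) = 0×19×1 + 10×2×10 = 0 + 200 = 200
200 mod 38 = 10
y ≡ 10 (mod 38)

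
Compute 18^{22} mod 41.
37

Using successive squaring:
Binary expansion of 22: 10110
Powers of 18 mod 41 (each is the square of the previous):
  18^1 ≡ 18 (mod 41)
  18^2 ≡ 18² = 324 ≡ 37 (mod 41)
  18^4 ≡ 37² = 1369 ≡ 16 (mod 41)
  18^8 ≡ 16² = 256 ≡ 10 (mod 41)
  18^16 ≡ 10² = 100 ≡ 18 (mod 41)
22 = 16 + 4 + 2, so 18^22 = 18^16 × 18^4 × 18^2 ≡ 18 × 16 × 37 (mod 41)
Multiplying step by step:
  18 × 16 = 288 ≡ 1 (mod 41)
  1 × 37 = 37 ≡ 37 (mod 41)
Result: 18^22 ≡ 37 (mod 41)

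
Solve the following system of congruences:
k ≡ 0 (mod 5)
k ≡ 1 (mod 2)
5

Using the Chinese Remainder Theorem:
M = product of moduli = 10
For equation 1: M_1 = 2, 2 ≡ 2 (mod 5), inverse of 2 mod 5 is 3 (check: 2 × 3 = 6 ≡ 1 (mod 5))
For equation 2: M_2 = 5, 5 ≡ 1 (mod 2), inverse of 5 mod 2 is 1 (check: 1 × 1 = 1 ≡ 1 (mod 2))
Combine: k ≡ Σ r_i×M_i×(M_i⁻¹ mod m_i) = 0×2×3 + 1×5×1 = 0 + 5 = 5
5 mod 10 = 5
k ≡ 5 (mod 10)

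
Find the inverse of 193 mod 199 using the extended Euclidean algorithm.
Extended GCD: 193(33) + 199(-32) = 1. So 193^(-1) ≡ 33 ≡ 33 (mod 199). Verify: 193 × 33 = 6369 ≡ 1 (mod 199)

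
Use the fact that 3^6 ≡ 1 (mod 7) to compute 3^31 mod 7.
By Fermat: 3^{6} ≡ 1 (mod 7). 31 = 5×6 + 1. So 3^{31} ≡ 3^{1} ≡ 3 (mod 7)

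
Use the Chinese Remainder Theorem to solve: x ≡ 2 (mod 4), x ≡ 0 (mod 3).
M = 4 × 3 = 12. M₁ = 3, y₁ ≡ 3 (mod 4). M₂ = 4, y₂ ≡ 1 (mod 3). x = 2×3×3 + 0×4×1 ≡ 6 (mod 12)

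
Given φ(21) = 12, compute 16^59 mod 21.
By Euler: 16^{12} ≡ 1 (mod 21) since gcd(16, 21) = 1. 59 = 4×12 + 11. So 16^{59} ≡ 16^{11} ≡ 4 (mod 21)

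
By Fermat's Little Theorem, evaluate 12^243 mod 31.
By Fermat: 12^{30} ≡ 1 (mod 31). 243 ≡ 3 (mod 30). So 12^{243} ≡ 12^{3} ≡ 23 (mod 31)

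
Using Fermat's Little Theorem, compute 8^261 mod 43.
By Fermat: 8^{42} ≡ 1 (mod 43). 261 ≡ 9 (mod 42). So 8^{261} ≡ 8^{9} ≡ 22 (mod 43)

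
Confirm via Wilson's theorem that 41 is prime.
(40)! mod 41 = 40. Since this equals -1 (mod 41), Wilson confirms 41 is prime.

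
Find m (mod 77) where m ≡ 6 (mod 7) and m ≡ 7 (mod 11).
M = 7 × 11 = 77. M₁ = 11, y₁ ≡ 2 (mod 7). M₂ = 7, y₂ ≡ 8 (mod 11). m = 6×11×2 + 7×7×8 ≡ 62 (mod 77)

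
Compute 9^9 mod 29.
9 = 8 + 1 (binary 1001). Repeated squaring mod 29: 9^1 ≡ 9; 9^2 ≡ 9² = 81 ≡ 23; 9^4 ≡ 23² = 529 ≡ 7; 9^8 ≡ 7² = 49 ≡ 20. Multiply: 9^9 = 9^8 × 9^1 ≡ 20 × 9 (mod 29): 20 × 9 = 180 ≡ 6. So 9^9 ≡ 6 (mod 29).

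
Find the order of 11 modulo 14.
Powers of 11 mod 14: 11^1≡11, 11^2≡9, 11^3≡1. Order = 3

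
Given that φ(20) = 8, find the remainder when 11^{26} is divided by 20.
By Euler: 11^{8} ≡ 1 (mod 20) since gcd(11, 20) = 1. 26 = 3×8 + 2. So 11^{26} ≡ 11^{2} ≡ 1 (mod 20)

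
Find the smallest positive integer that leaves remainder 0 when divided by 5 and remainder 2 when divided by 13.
M = 5 × 13 = 65. M₁ = 13, y₁ ≡ 2 (mod 5). M₂ = 5, y₂ ≡ 8 (mod 13). x = 0×13×2 + 2×5×8 ≡ 15 (mod 65). The smallest positive such number is 15.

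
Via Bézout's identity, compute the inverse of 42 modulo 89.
Extended GCD: 42(-36) + 89(17) = 1. So 42^(-1) ≡ 53 ≡ 53 (mod 89). Verify: 42 × 53 = 2226 ≡ 1 (mod 89)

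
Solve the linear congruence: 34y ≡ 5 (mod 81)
74

Since gcd(34, 81) = 1 divides 5, a solution exists.
Multiply both sides by the inverse of 34 mod 81:
  34^(-1) mod 81 = 31
  x ≡ 31 × 5 ≡ 155 ≡ 74 (mod 81)
Verification: 34 × 74 = 2516 = 31 × 81 + 5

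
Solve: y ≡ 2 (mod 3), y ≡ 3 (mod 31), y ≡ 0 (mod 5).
M = 3 × 31 × 5 = 465. M₁ = 155, y₁ ≡ 2 (mod 3). M₂ = 15, y₂ ≡ 29 (mod 31). M₃ = 93, y₃ ≡ 2 (mod 5). y = 2×155×2 + 3×15×29 + 0×93×2 ≡ 65 (mod 465)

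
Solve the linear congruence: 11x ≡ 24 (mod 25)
9

Since gcd(11, 25) = 1 divides 24, a solution exists.
Multiply both sides by the inverse of 11 mod 25:
  11^(-1) mod 25 = 16
  x ≡ 16 × 24 ≡ 384 ≡ 9 (mod 25)
Verification: 11 × 9 = 99 = 3 × 25 + 24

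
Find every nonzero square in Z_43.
QRs mod 43: {1, 4, 6, 9, 10, 11, 13, 14, 15, 16, 17, 21, 23, 24, 25, 31, 35, 36, 38, 40, 41}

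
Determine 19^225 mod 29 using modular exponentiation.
Using Fermat: 19^{28} ≡ 1 (mod 29). 225 ≡ 1 (mod 28). So 19^{225} ≡ 19^{1} ≡ 19 (mod 29)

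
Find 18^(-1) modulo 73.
69

Using Extended Euclidean Algorithm:
gcd(18, 73) = 1
Bezout coefficients: 18 × -4 + 73 × 1 = 1
So 18 × -4 ≡ 1 (mod 73)
The inverse is -4 mod 73 = 69
Verification: 18 × 69 = 1242 = 17 × 73 + 1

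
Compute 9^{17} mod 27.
0

Using successive squaring:
Binary expansion of 17: 10001
Powers of 9 mod 27 (each is the square of the previous):
  9^1 ≡ 9 (mod 27)
  9^2 ≡ 9² = 81 ≡ 0 (mod 27)
  9^4 ≡ 0² = 0 ≡ 0 (mod 27)
  9^8 ≡ 0² = 0 ≡ 0 (mod 27)
  9^16 ≡ 0² = 0 ≡ 0 (mod 27)
17 = 16 + 1, so 9^17 = 9^16 × 9^1 ≡ 0 × 9 (mod 27)
Multiplying step by step:
  0 × 9 = 0 ≡ 0 (mod 27)
Result: 9^17 ≡ 0 (mod 27)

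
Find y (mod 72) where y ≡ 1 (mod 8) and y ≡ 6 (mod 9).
M = 8 × 9 = 72. M₁ = 9, y₁ ≡ 1 (mod 8). M₂ = 8, y₂ ≡ 8 (mod 9). y = 1×9×1 + 6×8×8 ≡ 33 (mod 72)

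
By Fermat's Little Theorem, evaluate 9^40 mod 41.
By Fermat's Little Theorem, 9^{40} ≡ 1 (mod 41) since 41 is prime and gcd(9, 41) = 1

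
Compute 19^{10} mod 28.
9

Using successive squaring:
Binary expansion of 10: 1010
Powers of 19 mod 28 (each is the square of the previous):
  19^1 ≡ 19 (mod 28)
  19^2 ≡ 19² = 361 ≡ 25 (mod 28)
  19^4 ≡ 25² = 625 ≡ 9 (mod 28)
  19^8 ≡ 9² = 81 ≡ 25 (mod 28)
10 = 8 + 2, so 19^10 = 19^8 × 19^2 ≡ 25 × 25 (mod 28)
Multiplying step by step:
  25 × 25 = 625 ≡ 9 (mod 28)
Result: 19^10 ≡ 9 (mod 28)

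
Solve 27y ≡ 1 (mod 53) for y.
2

Using Extended Euclidean Algorithm:
gcd(27, 53) = 1
Bezout coefficients: 27 × 2 + 53 × -1 = 1
So 27 × 2 ≡ 1 (mod 53)
The inverse is 2 mod 53 = 2
Verification: 27 × 2 = 54 = 1 × 53 + 1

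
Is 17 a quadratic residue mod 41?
By Euler's criterion: 17^{20} ≡ 40 (mod 41). Since this equals -1 (≡ 40), 17 is not a QR.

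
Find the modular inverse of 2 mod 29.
2^(-1) ≡ 15 (mod 29). Verification: 2 × 15 = 30 ≡ 1 (mod 29)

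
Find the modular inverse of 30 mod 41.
30^(-1) ≡ 26 (mod 41). Verification: 30 × 26 = 780 ≡ 1 (mod 41)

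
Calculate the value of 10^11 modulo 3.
Using Fermat: 10^{2} ≡ 1 (mod 3). 11 ≡ 1 (mod 2). So 10^{11} ≡ 10^{1} ≡ 1 (mod 3)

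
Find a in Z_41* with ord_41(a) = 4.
9 has order 4 mod 41 since 9^{4} ≡ 1 (mod 41) and no smaller power works.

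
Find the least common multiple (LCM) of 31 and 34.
1054

First find GCD(31, 34) using the Euclidean algorithm:
31 = 0 × 34 + 31
34 = 1 × 31 + 3
31 = 10 × 3 + 1
3 = 3 × 1 + 0
GCD(31, 34) = 1

LCM formula: LCM(a, b) = (a × b) / GCD(a, b)
LCM(31, 34) = (31 × 34) / 1
LCM(31, 34) = 1054 / 1
LCM(31, 34) = 1054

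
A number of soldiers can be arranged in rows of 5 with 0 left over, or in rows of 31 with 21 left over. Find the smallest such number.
M = 5 × 31 = 155. M₁ = 31, y₁ ≡ 1 (mod 5). M₂ = 5, y₂ ≡ 25 (mod 31). z = 0×31×1 + 21×5×25 ≡ 145 (mod 155). The smallest positive such number is 145.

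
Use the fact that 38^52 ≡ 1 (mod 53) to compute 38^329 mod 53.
By Fermat: 38^{52} ≡ 1 (mod 53). 329 = 6×52 + 17. So 38^{329} ≡ 38^{17} ≡ 43 (mod 53)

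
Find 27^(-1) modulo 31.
23

Using Extended Euclidean Algorithm:
gcd(27, 31) = 1
Bezout coefficients: 27 × -8 + 31 × 7 = 1
So 27 × -8 ≡ 1 (mod 31)
The inverse is -8 mod 31 = 23
Verification: 27 × 23 = 621 = 20 × 31 + 1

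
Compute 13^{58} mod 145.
24

Using successive squaring:
Binary expansion of 58: 111010
Powers of 13 mod 145 (each is the square of the previous):
  13^1 ≡ 13 (mod 145)
  13^2 ≡ 13² = 169 ≡ 24 (mod 145)
  13^4 ≡ 24² = 576 ≡ 141 (mod 145)
  13^8 ≡ 141² = 19881 ≡ 16 (mod 145)
  13^16 ≡ 16² = 256 ≡ 111 (mod 145)
  13^32 ≡ 111² = 12321 ≡ 141 (mod 145)
58 = 32 + 16 + 8 + 2, so 13^58 = 13^32 × 13^16 × 13^8 × 13^2 ≡ 141 × 111 × 16 × 24 (mod 145)
Multiplying step by step:
  141 × 111 = 15651 ≡ 136 (mod 145)
  136 × 16 = 2176 ≡ 1 (mod 145)
  1 × 24 = 24 ≡ 24 (mod 145)
Result: 13^58 ≡ 24 (mod 145)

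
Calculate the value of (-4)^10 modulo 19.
(-4) ≡ 15 (mod 19). 10 = 8 + 2 (binary 1010). Repeated squaring mod 19: 15^1 ≡ 15; 15^2 ≡ 15² = 225 ≡ 16; 15^4 ≡ 16² = 256 ≡ 9; 15^8 ≡ 9² = 81 ≡ 5. Multiply: (-4)^10 ≡ 15^8 × 15^2 ≡ 5 × 16 (mod 19): 5 × 16 = 80 ≡ 4. So (-4)^10 ≡ 4 (mod 19).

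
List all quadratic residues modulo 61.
QRs mod 61: {1, 3, 4, 5, 9, 12, 13, 14, 15, 16, 19, 20, 22, 25, 27, 34, 36, 39, 41, 42, 45, 46, 47, 48, 49, 52, 56, 57, 58, 60}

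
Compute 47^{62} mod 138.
1

Using successive squaring:
Binary expansion of 62: 111110
Powers of 47 mod 138 (each is the square of the previous):
  47^1 ≡ 47 (mod 138)
  47^2 ≡ 47² = 2209 ≡ 1 (mod 138)
  47^4 ≡ 1² = 1 ≡ 1 (mod 138)
  47^8 ≡ 1² = 1 ≡ 1 (mod 138)
  47^16 ≡ 1² = 1 ≡ 1 (mod 138)
  47^32 ≡ 1² = 1 ≡ 1 (mod 138)
62 = 32 + 16 + 8 + 4 + 2, so 47^62 = 47^32 × 47^16 × 47^8 × 47^4 × 47^2 ≡ 1 × 1 × 1 × 1 × 1 (mod 138)
Multiplying step by step:
  1 × 1 = 1 ≡ 1 (mod 138)
  1 × 1 = 1 ≡ 1 (mod 138)
  1 × 1 = 1 ≡ 1 (mod 138)
  1 × 1 = 1 ≡ 1 (mod 138)
Result: 47^62 ≡ 1 (mod 138)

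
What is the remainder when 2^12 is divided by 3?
Using Fermat: 2^{2} ≡ 1 (mod 3). 12 ≡ 0 (mod 2). So 2^{12} ≡ 2^{0} ≡ 1 (mod 3)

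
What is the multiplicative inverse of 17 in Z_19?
9

Using Extended Euclidean Algorithm:
gcd(17, 19) = 1
Bezout coefficients: 17 × 9 + 19 × -8 = 1
So 17 × 9 ≡ 1 (mod 19)
The inverse is 9 mod 19 = 9
Verification: 17 × 9 = 153 = 8 × 19 + 1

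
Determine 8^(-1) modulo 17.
8^(-1) ≡ 15 (mod 17). Verification: 8 × 15 = 120 ≡ 1 (mod 17)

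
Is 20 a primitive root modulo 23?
Yes

To verify, check if 20^(22/q) ≢ 1 (mod 23) for each prime divisor q of 22
Divisors of 22 = 22: [1, 2, 11, 22]
  20^(22/2) = 20^11 ≡ 22 (mod 23)
  20^(22/11) = 20^2 ≡ 9 (mod 23)
Conclusion: 20 is a primitive root modulo 23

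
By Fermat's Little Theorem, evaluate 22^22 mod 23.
By Fermat's Little Theorem, 22^{22} ≡ 1 (mod 23) since 23 is prime and gcd(22, 23) = 1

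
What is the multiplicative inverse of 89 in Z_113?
80

Using Extended Euclidean Algorithm:
gcd(89, 113) = 1
Bezout coefficients: 89 × -33 + 113 × 26 = 1
So 89 × -33 ≡ 1 (mod 113)
The inverse is -33 mod 113 = 80
Verification: 89 × 80 = 7120 = 63 × 113 + 1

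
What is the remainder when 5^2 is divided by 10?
2 = 2 (binary 10). Repeated squaring mod 10: 5^1 ≡ 5; 5^2 ≡ 5² = 25 ≡ 5. So 5^2 ≡ 5 (mod 10).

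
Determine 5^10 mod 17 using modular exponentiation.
10 = 8 + 2 (binary 1010). Repeated squaring mod 17: 5^1 ≡ 5; 5^2 ≡ 5² = 25 ≡ 8; 5^4 ≡ 8² = 64 ≡ 13; 5^8 ≡ 13² = 169 ≡ 16. Multiply: 5^10 = 5^8 × 5^2 ≡ 16 × 8 (mod 17): 16 × 8 = 128 ≡ 9. So 5^10 ≡ 9 (mod 17).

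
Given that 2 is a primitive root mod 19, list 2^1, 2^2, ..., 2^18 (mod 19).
g^1, g^2, ..., g^{18} mod 19: {2, 4, 8, 16, 13, 7, 14, 9, 18, 17, 15, 11, 3, 6, 12, 5, 10, 1}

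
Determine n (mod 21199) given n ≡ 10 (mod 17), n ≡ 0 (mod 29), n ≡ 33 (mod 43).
5365

Using the Chinese Remainder Theorem:
M = product of moduli = 21199
For equation 1: M_1 = 1247, 1247 ≡ 6 (mod 17), inverse of 1247 mod 17 is 3 (check: 6 × 3 = 18 ≡ 1 (mod 17))
For equation 2: M_2 = 731, 731 ≡ 6 (mod 29), inverse of 731 mod 29 is 5 (check: 6 × 5 = 30 ≡ 1 (mod 29))
For equation 3: M_3 = 493, 493 ≡ 20 (mod 43), inverse of 493 mod 43 is 28 (check: 20 × 28 = 560 ≡ 1 (mod 43))
Combine: n ≡ Σ r_i×M_i×(M_i⁻¹ mod m_i) = 10×1247×3 + 0×731×5 + 33×493×28 = 37410 + 0 + 455532 = 492942
492942 mod 21199 = 5365
n ≡ 5365 (mod 21199)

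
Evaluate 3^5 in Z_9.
5 = 4 + 1 (binary 101). Repeated squaring mod 9: 3^1 ≡ 3; 3^2 ≡ 3² = 9 ≡ 0; 3^4 ≡ 0² = 0 ≡ 0. Multiply: 3^5 = 3^4 × 3^1 ≡ 0 × 3 (mod 9): 0 × 3 = 0 ≡ 0. So 3^5 ≡ 0 (mod 9).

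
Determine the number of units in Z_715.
480

Prime factorization: 715 = 5 × 11 × 13
Using the formula φ(n) = n × Π(1 - 1/p) for each prime factor p:
φ(715) = 715 × (1 - 1/5) × (1 - 1/11) × (1 - 1/13)
φ(715) = 480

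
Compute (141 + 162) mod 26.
17

(141 + 162) = 303
303 mod 26 = 17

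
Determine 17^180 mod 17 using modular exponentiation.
Using repeated squaring. 17 ≡ 0 (mod 17). 180 = 128 + 32 + 16 + 4 (binary 10110100). Repeated squaring mod 17: 0^1 ≡ 0; 0^2 ≡ 0² = 0 ≡ 0; 0^4 ≡ 0² = 0 ≡ 0; 0^8 ≡ 0² = 0 ≡ 0; 0^16 ≡ 0² = 0 ≡ 0; 0^32 ≡ 0² = 0 ≡ 0; 0^64 ≡ 0² = 0 ≡ 0; 0^128 ≡ 0² = 0 ≡ 0. Multiply: 17^180 ≡ 0^128 × 0^32 × 0^16 × 0^4 ≡ 0 × 0 × 0 × 0 (mod 17): 0 × 0 = 0 ≡ 0; 0 × 0 = 0 ≡ 0; 0 × 0 = 0 ≡ 0. So 17^180 ≡ 0 (mod 17).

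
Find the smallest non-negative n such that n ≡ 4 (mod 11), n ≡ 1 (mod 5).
26

Using the Chinese Remainder Theorem:
M = product of moduli = 55
For equation 1: M_1 = 5, 5 ≡ 5 (mod 11), inverse of 5 mod 11 is 9 (check: 5 × 9 = 45 ≡ 1 (mod 11))
For equation 2: M_2 = 11, 11 ≡ 1 (mod 5), inverse of 11 mod 5 is 1 (check: 1 × 1 = 1 ≡ 1 (mod 5))
Combine: n ≡ Σ r_i×M_i×(M_i⁻¹ mod m_i) = 4×5×9 + 1×11×1 = 180 + 11 = 191
191 mod 55 = 26
n ≡ 26 (mod 55)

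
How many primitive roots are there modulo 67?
20

The number of primitive roots modulo p is φ(p-1) = φ(66)
φ(66) = 20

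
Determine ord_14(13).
Powers of 13 mod 14: 13^1≡13, 13^2≡1. Order = 2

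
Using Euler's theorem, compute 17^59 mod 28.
By Euler: 17^{12} ≡ 1 (mod 28) since gcd(17, 28) = 1. 59 = 4×12 + 11. So 17^{59} ≡ 17^{11} ≡ 5 (mod 28)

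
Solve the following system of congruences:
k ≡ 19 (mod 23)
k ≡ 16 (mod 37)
571

Using the Chinese Remainder Theorem:
M = product of moduli = 851
For equation 1: M_1 = 37, 37 ≡ 14 (mod 23), inverse of 37 mod 23 is 5 (check: 14 × 5 = 70 ≡ 1 (mod 23))
For equation 2: M_2 = 23, 23 ≡ 23 (mod 37), inverse of 23 mod 37 is 29 (check: 23 × 29 = 667 ≡ 1 (mod 37))
Combine: k ≡ Σ r_i×M_i×(M_i⁻¹ mod m_i) = 19×37×5 + 16×23×29 = 3515 + 10672 = 14187
14187 mod 851 = 571
k ≡ 571 (mod 851)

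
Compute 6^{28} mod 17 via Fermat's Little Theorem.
13

By Fermat's Little Theorem, a^(p-1) ≡ 1 (mod p) for prime p and gcd(a, p) = 1
Here p = 17, so 6^16 ≡ 1 (mod 17)
We can reduce the exponent: 28 mod 16 = 12
So 6^28 ≡ 6^12 (mod 17)
Computing: 6^12 mod 17 = 13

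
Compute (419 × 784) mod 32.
16

(419 × 784) = 328496
328496 mod 32 = 16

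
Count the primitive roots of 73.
24

The number of primitive roots modulo p is φ(p-1) = φ(72)
φ(72) = 24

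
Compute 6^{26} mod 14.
8

Using successive squaring:
Binary expansion of 26: 11010
Powers of 6 mod 14 (each is the square of the previous):
  6^1 ≡ 6 (mod 14)
  6^2 ≡ 6² = 36 ≡ 8 (mod 14)
  6^4 ≡ 8² = 64 ≡ 8 (mod 14)
  6^8 ≡ 8² = 64 ≡ 8 (mod 14)
  6^16 ≡ 8² = 64 ≡ 8 (mod 14)
26 = 16 + 8 + 2, so 6^26 = 6^16 × 6^8 × 6^2 ≡ 8 × 8 × 8 (mod 14)
Multiplying step by step:
  8 × 8 = 64 ≡ 8 (mod 14)
  8 × 8 = 64 ≡ 8 (mod 14)
Result: 6^26 ≡ 8 (mod 14)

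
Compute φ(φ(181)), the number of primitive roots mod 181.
Number of primitive roots mod 181 = φ(180) = 48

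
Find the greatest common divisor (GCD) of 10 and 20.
10

Using the Euclidean algorithm:
10 = 0 × 20 + 10
20 = 2 × 10 + 0

GCD(10, 20) = 10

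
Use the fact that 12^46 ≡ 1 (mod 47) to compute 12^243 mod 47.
By Fermat: 12^{46} ≡ 1 (mod 47). 243 ≡ 13 (mod 46). So 12^{243} ≡ 12^{13} ≡ 6 (mod 47)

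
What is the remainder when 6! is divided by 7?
By Wilson's theorem, (6)! ≡ -1 ≡ 6 (mod 7)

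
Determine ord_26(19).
Powers of 19 mod 26: 19^1≡19, 19^2≡23, 19^3≡21, 19^4≡9, 19^5≡15, 19^6≡25, 19^7≡7, 19^8≡3, 19^9≡5, 19^10≡17, 19^11≡11, 19^12≡1. Order = 12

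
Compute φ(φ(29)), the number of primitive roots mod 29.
Number of primitive roots mod 29 = φ(28) = 12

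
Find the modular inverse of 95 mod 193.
95^(-1) ≡ 128 (mod 193). Verification: 95 × 128 = 12160 ≡ 1 (mod 193)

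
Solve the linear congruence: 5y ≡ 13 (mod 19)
14

Since gcd(5, 19) = 1 divides 13, a solution exists.
Multiply both sides by the inverse of 5 mod 19:
  5^(-1) mod 19 = 4
  x ≡ 4 × 13 ≡ 52 ≡ 14 (mod 19)
Verification: 5 × 14 = 70 = 3 × 19 + 13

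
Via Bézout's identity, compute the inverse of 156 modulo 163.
Extended GCD: 156(-70) + 163(67) = 1. So 156^(-1) ≡ 93 ≡ 93 (mod 163). Verify: 156 × 93 = 14508 ≡ 1 (mod 163)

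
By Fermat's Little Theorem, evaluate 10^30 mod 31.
By Fermat's Little Theorem, 10^{30} ≡ 1 (mod 31) since 31 is prime and gcd(10, 31) = 1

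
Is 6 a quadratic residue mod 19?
By Euler's criterion: 6^{9} ≡ 1 (mod 19). Since this equals 1, 6 is a QR.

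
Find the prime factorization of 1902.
2 × 3 × 317

Divide by primes starting from smallest:
1902 ÷ 2 = 951
951 ÷ 3 = 317
317 ÷ 317 = 1

1902 = 2 × 3 × 317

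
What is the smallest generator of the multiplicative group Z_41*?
p - 1 = 40 has prime divisors 2, 5. h is a primitive root mod 41 iff h^(40/q) ≢ 1 (mod 41) for each such q.
h = 2: 2^20 ≡ 1, 2^8 ≡ 10 (mod 41); 2^20 ≡ 1, so not a primitive root.
h = 3: 3^20 ≡ 40, 3^8 ≡ 1 (mod 41); 3^8 ≡ 1, so not a primitive root.
h = 4: 4^20 ≡ 1, 4^8 ≡ 18 (mod 41); 4^20 ≡ 1, so not a primitive root.
h = 5: 5^20 ≡ 1, 5^8 ≡ 18 (mod 41); 5^20 ≡ 1, so not a primitive root.
h = 6: 6^20 ≡ 40, 6^8 ≡ 10 (mod 41); none is 1, so 6 has order 40 and is a primitive root.
The smallest primitive root mod 41 is g = 6.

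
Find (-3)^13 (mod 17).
Using repeated squaring. (-3) ≡ 14 (mod 17). 13 = 8 + 4 + 1 (binary 1101). Repeated squaring mod 17: 14^1 ≡ 14; 14^2 ≡ 14² = 196 ≡ 9; 14^4 ≡ 9² = 81 ≡ 13; 14^8 ≡ 13² = 169 ≡ 16. Multiply: (-3)^13 ≡ 14^8 × 14^4 × 14^1 ≡ 16 × 13 × 14 (mod 17): 16 × 13 = 208 ≡ 4; 4 × 14 = 56 ≡ 5. So (-3)^13 ≡ 5 (mod 17).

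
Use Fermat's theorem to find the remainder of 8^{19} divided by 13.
5

By Fermat's Little Theorem, a^(p-1) ≡ 1 (mod p) for prime p and gcd(a, p) = 1
Here p = 13, so 8^12 ≡ 1 (mod 13)
We can reduce the exponent: 19 mod 12 = 7
So 8^19 ≡ 8^7 (mod 13)
Computing: 8^7 mod 13 = 5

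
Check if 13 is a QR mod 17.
By Euler's criterion: 13^{8} ≡ 1 (mod 17). Since this equals 1, 13 is a QR.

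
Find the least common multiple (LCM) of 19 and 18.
342

First find GCD(19, 18) using the Euclidean algorithm:
19 = 1 × 18 + 1
18 = 18 × 1 + 0
GCD(19, 18) = 1

LCM formula: LCM(a, b) = (a × b) / GCD(a, b)
LCM(19, 18) = (19 × 18) / 1
LCM(19, 18) = 342 / 1
LCM(19, 18) = 342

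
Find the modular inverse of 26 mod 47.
26^(-1) ≡ 38 (mod 47). Verification: 26 × 38 = 988 ≡ 1 (mod 47)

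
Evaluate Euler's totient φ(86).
42

Prime factorization: 86 = 2 × 43
Using the formula φ(n) = n × Π(1 - 1/p) for each prime factor p:
φ(86) = 86 × (1 - 1/2) × (1 - 1/43)
φ(86) = 42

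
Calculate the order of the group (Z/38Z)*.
18

Prime factorization: 38 = 2 × 19
Using the formula φ(n) = n × Π(1 - 1/p) for each prime factor p:
φ(38) = 38 × (1 - 1/2) × (1 - 1/19)
φ(38) = 18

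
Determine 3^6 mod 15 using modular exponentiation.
6 = 4 + 2 (binary 110). Repeated squaring mod 15: 3^1 ≡ 3; 3^2 ≡ 3² = 9 ≡ 9; 3^4 ≡ 9² = 81 ≡ 6. Multiply: 3^6 = 3^4 × 3^2 ≡ 6 × 9 (mod 15): 6 × 9 = 54 ≡ 9. So 3^6 ≡ 9 (mod 15).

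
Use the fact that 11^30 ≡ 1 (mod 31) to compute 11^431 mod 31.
By Fermat: 11^{30} ≡ 1 (mod 31). 431 ≡ 11 (mod 30). So 11^{431} ≡ 11^{11} ≡ 24 (mod 31)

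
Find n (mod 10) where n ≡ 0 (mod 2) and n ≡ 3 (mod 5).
M = 2 × 5 = 10. M₁ = 5, y₁ ≡ 1 (mod 2). M₂ = 2, y₂ ≡ 3 (mod 5). n = 0×5×1 + 3×2×3 ≡ 8 (mod 10)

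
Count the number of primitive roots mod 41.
Number of primitive roots mod 41 = φ(40) = 16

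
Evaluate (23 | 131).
(23/131) = 23^{65} mod 131 = -1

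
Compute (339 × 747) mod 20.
13

(339 × 747) = 253233
253233 mod 20 = 13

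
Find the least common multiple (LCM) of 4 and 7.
28

First find GCD(4, 7) using the Euclidean algorithm:
4 = 0 × 7 + 4
7 = 1 × 4 + 3
4 = 1 × 3 + 1
3 = 3 × 1 + 0
GCD(4, 7) = 1

LCM formula: LCM(a, b) = (a × b) / GCD(a, b)
LCM(4, 7) = (4 × 7) / 1
LCM(4, 7) = 28 / 1
LCM(4, 7) = 28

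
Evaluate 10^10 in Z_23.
10 = 8 + 2 (binary 1010). Repeated squaring mod 23: 10^1 ≡ 10; 10^2 ≡ 10² = 100 ≡ 8; 10^4 ≡ 8² = 64 ≡ 18; 10^8 ≡ 18² = 324 ≡ 2. Multiply: 10^10 = 10^8 × 10^2 ≡ 2 × 8 (mod 23): 2 × 8 = 16 ≡ 16. So 10^10 ≡ 16 (mod 23).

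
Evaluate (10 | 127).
(10/127) = 10^{63} mod 127 = -1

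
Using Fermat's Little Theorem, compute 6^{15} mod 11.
10

By Fermat's Little Theorem, a^(p-1) ≡ 1 (mod p) for prime p and gcd(a, p) = 1
Here p = 11, so 6^10 ≡ 1 (mod 11)
We can reduce the exponent: 15 mod 10 = 5
So 6^15 ≡ 6^5 (mod 11)
Computing: 6^5 mod 11 = 10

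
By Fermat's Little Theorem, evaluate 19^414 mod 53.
By Fermat: 19^{52} ≡ 1 (mod 53). 414 ≡ 50 (mod 52). So 19^{414} ≡ 19^{50} ≡ 37 (mod 53)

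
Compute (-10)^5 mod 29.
(-10) ≡ 19 (mod 29). 5 = 4 + 1 (binary 101). Repeated squaring mod 29: 19^1 ≡ 19; 19^2 ≡ 19² = 361 ≡ 13; 19^4 ≡ 13² = 169 ≡ 24. Multiply: (-10)^5 ≡ 19^4 × 19^1 ≡ 24 × 19 (mod 29): 24 × 19 = 456 ≡ 21. So (-10)^5 ≡ 21 (mod 29).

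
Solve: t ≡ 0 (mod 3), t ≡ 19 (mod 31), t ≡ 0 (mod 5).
M = 3 × 31 × 5 = 465. M₁ = 155, y₁ ≡ 2 (mod 3). M₂ = 15, y₂ ≡ 29 (mod 31). M₃ = 93, y₃ ≡ 2 (mod 5). t = 0×155×2 + 19×15×29 + 0×93×2 ≡ 360 (mod 465)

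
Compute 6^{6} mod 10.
6

Using successive squaring:
Binary expansion of 6: 110
Powers of 6 mod 10 (each is the square of the previous):
  6^1 ≡ 6 (mod 10)
  6^2 ≡ 6² = 36 ≡ 6 (mod 10)
  6^4 ≡ 6² = 36 ≡ 6 (mod 10)
6 = 4 + 2, so 6^6 = 6^4 × 6^2 ≡ 6 × 6 (mod 10)
Multiplying step by step:
  6 × 6 = 36 ≡ 6 (mod 10)
Result: 6^6 ≡ 6 (mod 10)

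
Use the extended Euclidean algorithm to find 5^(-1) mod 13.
Extended GCD: 5(-5) + 13(2) = 1. So 5^(-1) ≡ 8 ≡ 8 (mod 13). Verify: 5 × 8 = 40 ≡ 1 (mod 13)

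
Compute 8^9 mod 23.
9 = 8 + 1 (binary 1001). Repeated squaring mod 23: 8^1 ≡ 8; 8^2 ≡ 8² = 64 ≡ 18; 8^4 ≡ 18² = 324 ≡ 2; 8^8 ≡ 2² = 4 ≡ 4. Multiply: 8^9 = 8^8 × 8^1 ≡ 4 × 8 (mod 23): 4 × 8 = 32 ≡ 9. So 8^9 ≡ 9 (mod 23).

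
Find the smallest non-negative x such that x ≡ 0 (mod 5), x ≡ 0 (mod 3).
0

Using the Chinese Remainder Theorem:
M = product of moduli = 15
For equation 1: M_1 = 3, 3 ≡ 3 (mod 5), inverse of 3 mod 5 is 2 (check: 3 × 2 = 6 ≡ 1 (mod 5))
For equation 2: M_2 = 5, 5 ≡ 2 (mod 3), inverse of 5 mod 3 is 2 (check: 2 × 2 = 4 ≡ 1 (mod 3))
Combine: x ≡ Σ r_i×M_i×(M_i⁻¹ mod m_i) = 0×3×2 + 0×5×2 = 0 + 0 = 0
0 mod 15 = 0
x ≡ 0 (mod 15)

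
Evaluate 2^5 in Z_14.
5 = 4 + 1 (binary 101). Repeated squaring mod 14: 2^1 ≡ 2; 2^2 ≡ 2² = 4 ≡ 4; 2^4 ≡ 4² = 16 ≡ 2. Multiply: 2^5 = 2^4 × 2^1 ≡ 2 × 2 (mod 14): 2 × 2 = 4 ≡ 4. So 2^5 ≡ 4 (mod 14).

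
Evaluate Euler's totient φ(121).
110

Prime factorization: 121 = 11^2
Using the formula φ(n) = n × Π(1 - 1/p) for each prime factor p:
φ(121) = 121 × (1 - 1/11)
φ(121) = 110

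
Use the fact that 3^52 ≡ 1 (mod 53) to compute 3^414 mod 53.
By Fermat: 3^{52} ≡ 1 (mod 53). 414 ≡ 50 (mod 52). So 3^{414} ≡ 3^{50} ≡ 6 (mod 53)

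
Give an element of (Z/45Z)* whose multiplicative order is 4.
8 has order 4 mod 45 since 8^{4} ≡ 1 (mod 45) and no smaller power works.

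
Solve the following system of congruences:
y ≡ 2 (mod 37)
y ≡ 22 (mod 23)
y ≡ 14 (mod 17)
4553

Using the Chinese Remainder Theorem:
M = product of moduli = 14467
For equation 1: M_1 = 391, 391 ≡ 21 (mod 37), inverse of 391 mod 37 is 30 (check: 21 × 30 = 630 ≡ 1 (mod 37))
For equation 2: M_2 = 629, 629 ≡ 8 (mod 23), inverse of 629 mod 23 is 3 (check: 8 × 3 = 24 ≡ 1 (mod 23))
For equation 3: M_3 = 851, 851 ≡ 1 (mod 17), inverse of 851 mod 17 is 1 (check: 1 × 1 = 1 ≡ 1 (mod 17))
Combine: y ≡ Σ r_i×M_i×(M_i⁻¹ mod m_i) = 2×391×30 + 22×629×3 + 14×851×1 = 23460 + 41514 + 11914 = 76888
76888 mod 14467 = 4553
y ≡ 4553 (mod 14467)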